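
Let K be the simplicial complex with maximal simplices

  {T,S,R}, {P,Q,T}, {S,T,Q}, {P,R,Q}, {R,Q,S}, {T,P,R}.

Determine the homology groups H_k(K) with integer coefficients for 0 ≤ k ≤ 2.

K has 5 vertices, 9 edges, 6 triangles.
rank ∂_0 = 0, rank ∂_1 = 4 ⇒ b_0 = 5 − 0 − 4 = 1; all invariant factors of ∂_1 are 1 so no torsion. So H_0 ≅ Z.
rank ∂_1 = 4, rank ∂_2 = 5 ⇒ b_1 = 9 − 4 − 5 = 0; all invariant factors of ∂_2 are 1 so no torsion. So H_1 ≅ 0.
rank ∂_2 = 5, rank ∂_3 = 0 ⇒ b_2 = 6 − 5 − 0 = 1. So H_2 ≅ Z.

H_0 = Z,  H_1 = 0,  H_2 = Z.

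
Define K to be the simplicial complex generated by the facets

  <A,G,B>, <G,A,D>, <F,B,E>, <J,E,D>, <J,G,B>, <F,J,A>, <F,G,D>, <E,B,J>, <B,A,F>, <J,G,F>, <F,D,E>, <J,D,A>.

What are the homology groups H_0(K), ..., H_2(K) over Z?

K has 7 vertices, 18 edges, 12 triangles.
rank ∂_0 = 0, rank ∂_1 = 6 ⇒ b_0 = 7 − 0 − 6 = 1; all invariant factors of ∂_1 are 1 so no torsion. So H_0 ≅ Z.
rank ∂_1 = 6, rank ∂_2 = 12 ⇒ b_1 = 18 − 6 − 12 = 0; ∂_2 has invariant factor(s) [2] giving torsion. So H_1 ≅ Z/2Z.
rank ∂_2 = 12, rank ∂_3 = 0 ⇒ b_2 = 12 − 12 − 0 = 0. So H_2 ≅ 0.

H_0 = Z,  H_1 = Z/2Z,  H_2 = 0.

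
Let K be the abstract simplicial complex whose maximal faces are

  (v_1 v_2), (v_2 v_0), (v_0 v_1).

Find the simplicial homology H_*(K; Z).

H_0 ≅ Z,  H_1 ≅ Z.

Fix the vertex order v_0 < v_1 < v_2 and write every simplex with vertices in increasing order. Then dim K = 1 and the simplices of K are:

  0-simplices (3): [v_0], [v_1], [v_2]
  1-simplices (3): [v_0,v_1], [v_0,v_2], [v_1,v_2]

so the chain groups are C_0 ≅ Z^3, C_1 ≅ Z^3.

Boundary ∂_1: C_1 → C_0 sends each edge [p,q] (with p < q) to q − p. For instance
  ∂[v_0,v_1] = [v_1] − [v_0].
This gives a 3×3 integer matrix of rank 2; reducing to Smith normal form yields diagonal entries (1,1).

Reading off H_k = ker ∂_k / im ∂_{k+1}:

  H_0: rank C_0 − rank ∂_1 = 3 − 2 = 1, and the invariant factors of ∂_1 are all 1, so H_0 = Z.
  H_1: rank ker ∂_1 − rank ∂_2 = (3 − 2) − 0 = 1, and there is no ∂_2, so H_1 = Z.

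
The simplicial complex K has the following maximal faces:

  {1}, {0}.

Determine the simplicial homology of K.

H_0 = Z^2.

Order the vertices as 0 < 1. Listing each simplex with vertices in this order, K has dimension 0 with simplices:

  0-simplices (2): [0], [1]

giving chain groups C_0 ≅ Z^2.

Now H_k = ker ∂_k / im ∂_{k+1}, so:

  H_0: rank C_0 − rank ∂_1 = 2 − 0 = 2, and there is no ∂_1, so H_0 = Z^2.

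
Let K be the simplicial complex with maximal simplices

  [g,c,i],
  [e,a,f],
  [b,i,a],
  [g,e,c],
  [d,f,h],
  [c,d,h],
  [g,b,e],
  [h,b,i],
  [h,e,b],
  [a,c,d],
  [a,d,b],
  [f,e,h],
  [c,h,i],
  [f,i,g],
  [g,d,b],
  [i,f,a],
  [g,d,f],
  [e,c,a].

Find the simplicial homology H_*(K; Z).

H_0 ≅ Z,  H_1 ≅ Z^2,  H_2 ≅ Z.

Fix the vertex order a < b < c < d < e < f < g < h < i and write every simplex with vertices in increasing order. Then dim K = 2 and the simplices of K are:

  0-simplices (9): a, b, c, d, e, f, g, h, i
  1-simplices (27): ab, ac, ad, ae, af, ai, bd, be, bg, bh, bi, cd, ce, cg, ch, ci, df, dg, dh, ef, eg, eh, fg, fh, fi, gi, hi
  2-simplices (18): abd, abi, acd, ace, aef, afi, bdg, beg, beh, bhi, cdh, ceg, cgi, chi, dfg, dfh, efh, fgi

giving chain groups C_0 ≅ Z^9, C_1 ≅ Z^27, C_2 ≅ Z^18.

Boundary ∂_1: C_1 → C_0 maps an edge to its endpoints' difference, ∂[p,q] = q − p. For instance
  ∂bh = h − b.
This gives a 9×27 integer matrix of rank 8; reducing to Smith normal form yields diagonal entries (1,1,1,1,1,1,1,1).

∂_2: C_2 → C_1 acts by ∂[p,q,r] = [q,r] − [p,r] + [p,q]. For instance
  ∂fgi = gi − fi + fg,
  ∂afi = fi − ai + af.
As a 27×18 matrix over Z this has rank 17, with invariant factors (1,1,1,1,1,1,1,1,1,1,1,1,1,1,1,1,1).

Now H_k = ker ∂_k / im ∂_{k+1}, so:

  H_0: rank C_0 − rank ∂_1 = 9 − 8 = 1, and the invariant factors of ∂_1 are all 1, so H_0 = Z.
  H_1: rank ker ∂_1 − rank ∂_2 = (27 − 8) − 17 = 2, and the invariant factors of ∂_2 are all 1, so H_1 = Z^2.
  H_2: rank ker ∂_2 − rank ∂_3 = (18 − 17) − 0 = 1, and there is no ∂_3, so H_2 = Z.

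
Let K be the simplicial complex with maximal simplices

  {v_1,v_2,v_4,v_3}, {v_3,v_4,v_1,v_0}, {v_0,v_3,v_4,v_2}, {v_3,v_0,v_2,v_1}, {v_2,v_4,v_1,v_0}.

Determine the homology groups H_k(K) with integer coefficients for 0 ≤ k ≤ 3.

H_0 ≅ Z,  H_1 = 0,  H_2 = 0,  H_3 ≅ Z.

Order the vertices as v_0 < v_1 < v_2 < v_3 < v_4. Listing each simplex with vertices in this order, K has dimension 3 with simplices:

  0-simplices (5): [v_0], [v_1], [v_2], [v_3], [v_4]
  1-simplices (10): [v_0,v_1], [v_0,v_2], [v_0,v_3], [v_0,v_4], [v_1,v_2], [v_1,v_3], [v_1,v_4], [v_2,v_3], [v_2,v_4], [v_3,v_4]
  2-simplices (10): [v_0,v_1,v_2], [v_0,v_1,v_3], [v_0,v_1,v_4], [v_0,v_2,v_3], [v_0,v_2,v_4], [v_0,v_3,v_4], [v_1,v_2,v_3], [v_1,v_2,v_4], [v_1,v_3,v_4], [v_2,v_3,v_4]
  3-simplices (5): [v_0,v_1,v_2,v_3], [v_0,v_1,v_2,v_4], [v_0,v_1,v_3,v_4], [v_0,v_2,v_3,v_4], [v_1,v_2,v_3,v_4]

so the chain groups are C_0 ≅ Z^5, C_1 ≅ Z^10, C_2 ≅ Z^10, C_3 ≅ Z^5.

∂_1: C_1 → C_0 sends each edge [p,q] (with p < q) to q − p. For instance
  ∂[v_1,v_2] = [v_2] − [v_1].
This gives a 5×10 integer matrix of rank 4; reducing to Smith normal form yields diagonal entries (1,1,1,1).

The boundary map ∂_2: C_2 → C_1 sends each 2-simplex [p,q,r] to [q,r] − [p,r] + [p,q]. For instance
  ∂[v_1,v_2,v_4] = [v_2,v_4] − [v_1,v_4] + [v_1,v_2],
  ∂[v_0,v_3,v_4] = [v_3,v_4] − [v_0,v_4] + [v_0,v_3].
As a 10×10 matrix over Z this has rank 6, with invariant factors (1,1,1,1,1,1).

The boundary map ∂_3: C_3 → C_2 sends each 3-simplex σ to the alternating sum Σ_i (−1)^i (σ with its i-th vertex removed). For instance
  ∂[v_1,v_2,v_3,v_4] = [v_2,v_3,v_4] − [v_1,v_3,v_4] + [v_1,v_2,v_4] − [v_1,v_2,v_3],
  ∂[v_0,v_2,v_3,v_4] = [v_2,v_3,v_4] − [v_0,v_3,v_4] + [v_0,v_2,v_4] − [v_0,v_2,v_3].
The 10×5 boundary matrix has rank 4 and Smith normal form diag(1,1,1,1).

Reading off H_k = ker ∂_k / im ∂_{k+1}:

  H_0: rank C_0 − rank ∂_1 = 5 − 4 = 1, and the invariant factors of ∂_1 are all 1, so H_0 ≅ Z.
  H_1: rank ker ∂_1 − rank ∂_2 = (10 − 4) − 6 = 0, and the invariant factors of ∂_2 are all 1, so H_1 ≅ 0.
  H_2: rank ker ∂_2 − rank ∂_3 = (10 − 6) − 4 = 0, and the invariant factors of ∂_3 are all 1, so H_2 ≅ 0.
  H_3: rank ker ∂_3 − rank ∂_4 = (5 − 4) − 0 = 1, and there is no ∂_4, so H_3 ≅ Z.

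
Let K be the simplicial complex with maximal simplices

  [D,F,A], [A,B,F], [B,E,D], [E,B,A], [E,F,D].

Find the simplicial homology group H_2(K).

H_2 = 0.

Order the vertices as A < B < D < E < F. Listing each simplex with vertices in this order, K has dimension 2 with simplices:

  0-simplices (5): A, B, D, E, F
  1-simplices (10): AB, AD, AE, AF, BD, BE, BF, DE, DF, EF
  2-simplices (5): ABE, ABF, ADF, BDE, DEF

so the chain groups are C_0 ≅ Z^5, C_1 ≅ Z^10, C_2 ≅ Z^5.

∂_1: C_1 → C_0 maps an edge to its endpoints' difference, ∂[p,q] = q − p. For instance
  ∂BE = E − B.
As a 5×10 matrix over Z this has rank 4, with invariant factors (1,1,1,1).

Boundary ∂_2: C_2 → C_1 maps a triangle to the signed sum of its edges. For instance
  ∂ABF = BF − AF + AB,
  ∂DEF = EF − DF + DE.
This gives a 10×5 integer matrix of rank 5; reducing to Smith normal form yields diagonal entries (1,1,1,1,1).

Now H_k = ker ∂_k / im ∂_{k+1}, so:

  H_2: rank ker ∂_2 − rank ∂_3 = (5 − 5) − 0 = 0, and there is no ∂_3, so H_2 ≅ 0.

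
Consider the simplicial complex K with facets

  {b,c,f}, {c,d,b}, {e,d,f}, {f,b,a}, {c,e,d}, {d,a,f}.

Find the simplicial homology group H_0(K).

H_0 = Z.

Order the vertices as a < b < c < d < e < f. Listing each simplex with vertices in this order, K has dimension 2 with simplices:

  0-simplices (6): a, b, c, d, e, f
  1-simplices (12): ab, ad, af, bc, bd, bf, cd, ce, cf, de, df, ef
  2-simplices (6): abf, adf, bcd, bcf, cde, def

giving chain groups C_0 ≅ Z^6, C_1 ≅ Z^12, C_2 ≅ Z^6.

Boundary ∂_1: C_1 → C_0 maps an edge to its endpoints' difference, ∂[p,q] = q − p. For instance
  ∂af = f − a.
This gives a 6×12 integer matrix of rank 5; reducing to Smith normal form yields diagonal entries (1,1,1,1,1).

Boundary ∂_2: C_2 → C_1 acts by ∂[p,q,r] = [q,r] − [p,r] + [p,q]. For instance
  ∂adf = df − af + ad,
  ∂abf = bf − af + ab.
The resulting 12×6 matrix has rank 6, and its Smith normal form has invariant factors (1,1,1,1,1,1).

From H_k ≅ ker(∂_k) / im(∂_{k+1}) we obtain:

  H_0: rank C_0 − rank ∂_1 = 6 − 5 = 1, and the invariant factors of ∂_1 are all 1, so H_0 = Z.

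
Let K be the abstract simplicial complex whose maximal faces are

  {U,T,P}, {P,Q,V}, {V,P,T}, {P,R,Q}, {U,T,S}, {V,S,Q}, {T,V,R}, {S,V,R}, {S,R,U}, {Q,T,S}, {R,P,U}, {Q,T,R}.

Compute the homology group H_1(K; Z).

H_1 ≅ Z/2Z.

Order the vertices as P < Q < R < S < T < U < V. Listing each simplex with vertices in this order, K has dimension 2 with simplices:

  0-simplices (7): P, Q, R, S, T, U, V
  1-simplices (18): PQ, PR, PT, PU, PV, QR, QS, QT, QV, RS, RT, RU, RV, ST, SU, SV, TU, TV
  2-simplices (12): PQR, PQV, PRU, PTU, PTV, QRT, QST, QSV, RSU, RSV, RTV, STU

so the chain groups are C_0 ≅ Z^7, C_1 ≅ Z^18, C_2 ≅ Z^12.

The boundary map ∂_1: C_1 → C_0 sends each edge [p,q] (with p < q) to q − p. For instance
  ∂PQ = Q − P.
This gives a 7×18 integer matrix of rank 6; reducing to Smith normal form yields diagonal entries (1,1,1,1,1,1).

∂_2: C_2 → C_1 sends each 2-simplex [p,q,r] to [q,r] − [p,r] + [p,q]. For instance
  ∂PRU = RU − PU + PR,
  ∂RSU = SU − RU + RS.
The 18×12 boundary matrix has rank 12 and Smith normal form diag(1,1,1,1,1,1,1,1,1,1,1,2).

From H_k ≅ ker(∂_k) / im(∂_{k+1}) we obtain:

  H_1: rank ker ∂_1 − rank ∂_2 = (18 − 6) − 12 = 0, and ∂_2 has invariant factor 2 > 1, so H_1 = Z/2Z.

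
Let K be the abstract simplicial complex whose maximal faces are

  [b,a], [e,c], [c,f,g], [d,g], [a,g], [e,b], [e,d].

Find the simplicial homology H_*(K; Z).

H_0 ≅ Z,  H_1 ≅ Z^2,  H_2 = 0.

Order the vertices as a < b < c < d < e < f < g. Listing each simplex with vertices in this order, K has dimension 2 with simplices:

  0-simplices (7): a, b, c, d, e, f, g
  1-simplices (9): ab, ag, be, ce, cf, cg, de, dg, fg
  2-simplices (1): cfg

giving chain groups C_0 ≅ Z^7, C_1 ≅ Z^9, C_2 ≅ Z^1.

Boundary ∂_1: C_1 → C_0 is given by ∂[p,q] = [q] − [p].
The resulting 7×9 matrix has rank 6, and its Smith normal form has invariant factors (1,1,1,1,1,1).

∂_2: C_2 → C_1 sends each 2-simplex [p,q,r] to [q,r] − [p,r] + [p,q]. For instance
  ∂cfg = fg − cg + cf.
This gives a 9×1 integer matrix of rank 1; reducing to Smith normal form yields diagonal entries (1).

Reading off H_k = ker ∂_k / im ∂_{k+1}:

  H_0: rank C_0 − rank ∂_1 = 7 − 6 = 1, and the invariant factors of ∂_1 are all 1, so H_0 = Z.
  H_1: rank ker ∂_1 − rank ∂_2 = (9 − 6) − 1 = 2, and the invariant factors of ∂_2 are all 1, so H_1 = Z^2.
  H_2: rank ker ∂_2 − rank ∂_3 = (1 − 1) − 0 = 0, and there is no ∂_3, so H_2 = 0.

As a check, the Euler characteristic is 7 − 9 + 1 = -1, which agrees with 1 − 2 + 0 = -1.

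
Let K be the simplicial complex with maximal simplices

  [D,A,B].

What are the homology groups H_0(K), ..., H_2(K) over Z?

Order the vertices as A < B < D. Listing each simplex with vertices in this order, K has dimension 2 with simplices:

  0-simplices (3): A, B, D
  1-simplices (3): AB, AD, BD
  2-simplices (1): ABD

Hence C_0 ≅ Z^3, C_1 ≅ Z^3, C_2 ≅ Z^1.

The boundary map ∂_1: C_1 → C_0 sends each edge [p,q] (with p < q) to q − p.
As a 3×3 matrix over Z this has rank 2, with invariant factors (1,1).

Boundary ∂_2: C_2 → C_1 acts by ∂[p,q,r] = [q,r] − [p,r] + [p,q]. For instance
  ∂ABD = BD − AD + AB.
The resulting 3×1 matrix has rank 1, and its Smith normal form has invariant factors (1).

Now H_k = ker ∂_k / im ∂_{k+1}, so:

  H_0: rank C_0 − rank ∂_1 = 3 − 2 = 1, and the invariant factors of ∂_1 are all 1, so H_0 = Z.
  H_1: rank ker ∂_1 − rank ∂_2 = (3 − 2) − 1 = 0, and the invariant factors of ∂_2 are all 1, so H_1 = 0.
  H_2: rank ker ∂_2 − rank ∂_3 = (1 − 1) − 0 = 0, and there is no ∂_3, so H_2 = 0.

H_0 = Z,  H_1 = 0,  H_2 = 0.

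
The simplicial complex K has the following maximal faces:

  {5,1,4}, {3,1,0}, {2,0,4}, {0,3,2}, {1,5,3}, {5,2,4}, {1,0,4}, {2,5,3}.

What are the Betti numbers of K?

K has 6 vertices, 12 edges, 8 triangles.
rank ∂_0 = 0, rank ∂_1 = 5 ⇒ b_0 = 6 − 0 − 5 = 1; all invariant factors of ∂_1 are 1 so no torsion. So H_0 = Z.
rank ∂_1 = 5, rank ∂_2 = 7 ⇒ b_1 = 12 − 5 − 7 = 0; all invariant factors of ∂_2 are 1 so no torsion. So H_1 = 0.
rank ∂_2 = 7, rank ∂_3 = 0 ⇒ b_2 = 8 − 7 − 0 = 1. So H_2 = Z.

b_0 = 1, b_1 = 0, b_2 = 1.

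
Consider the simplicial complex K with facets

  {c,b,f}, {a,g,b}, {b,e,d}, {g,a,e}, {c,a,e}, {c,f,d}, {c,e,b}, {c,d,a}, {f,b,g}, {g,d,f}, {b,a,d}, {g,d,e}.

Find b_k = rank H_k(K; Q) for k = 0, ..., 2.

b_0 = 1, b_1 = 0, b_2 = 0.

Order the vertices as a < b < c < d < e < f < g. Listing each simplex with vertices in this order, K has dimension 2 with simplices:

  0-simplices (7): a, b, c, d, e, f, g
  1-simplices (18): ab, ac, ad, ae, ag, bc, bd, be, bf, bg, cd, ce, cf, de, df, dg, eg, fg
  2-simplices (12): abd, abg, acd, ace, aeg, bce, bcf, bde, bfg, cdf, deg, dfg

Hence C_0 ≅ Z^7, C_1 ≅ Z^18, C_2 ≅ Z^12.

Boundary ∂_1: C_1 → C_0 sends each edge [p,q] (with p < q) to q − p.
This gives a 7×18 integer matrix of rank 6; reducing to Smith normal form yields diagonal entries (1,1,1,1,1,1).

Boundary ∂_2: C_2 → C_1 sends each 2-simplex [p,q,r] to [q,r] − [p,r] + [p,q]. For instance
  ∂ace = ce − ae + ac,
  ∂bce = ce − be + bc.
This gives a 18×12 integer matrix of rank 12; reducing to Smith normal form yields diagonal entries (1,1,1,1,1,1,1,1,1,1,1,2).

Now H_k = ker ∂_k / im ∂_{k+1}, so:

  H_0: rank C_0 − rank ∂_1 = 7 − 6 = 1, and the invariant factors of ∂_1 are all 1, so H_0 = Z.
  H_1: rank ker ∂_1 − rank ∂_2 = (18 − 6) − 12 = 0, and ∂_2 has invariant factor 2 > 1, so H_1 = Z/2.
  H_2: rank ker ∂_2 − rank ∂_3 = (12 − 12) − 0 = 0, and there is no ∂_3, so H_2 = 0.

Hence the Betti numbers are b_0 = 1, b_1 = 0, b_2 = 0.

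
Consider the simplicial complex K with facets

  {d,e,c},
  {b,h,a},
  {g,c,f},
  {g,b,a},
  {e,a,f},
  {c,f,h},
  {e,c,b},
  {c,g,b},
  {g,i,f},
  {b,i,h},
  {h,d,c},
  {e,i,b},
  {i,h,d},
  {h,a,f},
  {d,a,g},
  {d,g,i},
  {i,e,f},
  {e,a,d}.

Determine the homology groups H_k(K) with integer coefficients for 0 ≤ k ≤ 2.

Fix the vertex order a < b < c < d < e < f < g < h < i and write every simplex with vertices in increasing order. Then dim K = 2 and the simplices of K are:

  0-simplices (9): a, b, c, d, e, f, g, h, i
  1-simplices (27): ab, ad, ae, af, ag, ah, bc, be, bg, bh, bi, cd, ce, cf, cg, ch, de, dg, dh, di, ef, ei, fg, fh, fi, gi, hi
  2-simplices (18): abg, abh, ade, adg, aef, afh, bce, bcg, bei, bhi, cde, cdh, cfg, cfh, dgi, dhi, efi, fgi

Hence C_0 ≅ Z^9, C_1 ≅ Z^27, C_2 ≅ Z^18.

Boundary ∂_1: C_1 → C_0 is given by ∂[p,q] = [q] − [p].
The resulting 9×27 matrix has rank 8, and its Smith normal form has invariant factors (1,1,1,1,1,1,1,1).

The boundary map ∂_2: C_2 → C_1 acts by ∂[p,q,r] = [q,r] − [p,r] + [p,q]. For instance
  ∂bce = ce − be + bc,
  ∂ade = de − ae + ad.
The 27×18 boundary matrix has rank 17 and Smith normal form diag(1,1,1,1,1,1,1,1,1,1,1,1,1,1,1,1,1).

Reading off H_k = ker ∂_k / im ∂_{k+1}:

  H_0: rank C_0 − rank ∂_1 = 9 − 8 = 1, and the invariant factors of ∂_1 are all 1, so H_0 = Z.
  H_1: rank ker ∂_1 − rank ∂_2 = (27 − 8) − 17 = 2, and the invariant factors of ∂_2 are all 1, so H_1 = Z^2.
  H_2: rank ker ∂_2 − rank ∂_3 = (18 − 17) − 0 = 1, and there is no ∂_3, so H_2 = Z.

As a check, the Euler characteristic is 9 − 27 + 18 = 0, which agrees with 1 − 2 + 1 = 0.

H_0 = Z,  H_1 = Z^2,  H_2 = Z.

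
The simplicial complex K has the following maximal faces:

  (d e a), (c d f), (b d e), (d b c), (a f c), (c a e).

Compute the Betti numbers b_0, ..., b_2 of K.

K has 6 vertices, 12 edges, 6 triangles.
rank ∂_0 = 0, rank ∂_1 = 5 ⇒ b_0 = 6 − 0 − 5 = 1; all invariant factors of ∂_1 are 1 so no torsion. So H_0 = Z.
rank ∂_1 = 5, rank ∂_2 = 6 ⇒ b_1 = 12 − 5 − 6 = 1; all invariant factors of ∂_2 are 1 so no torsion. So H_1 = Z.
rank ∂_2 = 6, rank ∂_3 = 0 ⇒ b_2 = 6 − 6 − 0 = 0. So H_2 = 0.

b_0 = 1, b_1 = 1, b_2 = 0.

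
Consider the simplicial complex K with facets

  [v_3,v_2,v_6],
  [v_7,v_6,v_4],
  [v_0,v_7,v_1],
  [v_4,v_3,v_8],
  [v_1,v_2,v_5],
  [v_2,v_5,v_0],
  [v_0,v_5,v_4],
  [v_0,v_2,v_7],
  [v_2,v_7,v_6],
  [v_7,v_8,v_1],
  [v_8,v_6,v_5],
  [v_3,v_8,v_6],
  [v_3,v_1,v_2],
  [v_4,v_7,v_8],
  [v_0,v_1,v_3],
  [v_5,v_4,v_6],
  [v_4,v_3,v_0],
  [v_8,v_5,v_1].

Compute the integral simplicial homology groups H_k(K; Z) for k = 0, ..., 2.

Order the vertices as v_0 < v_1 < v_2 < v_3 < v_4 < v_5 < v_6 < v_7 < v_8. Listing each simplex with vertices in this order, K has dimension 2 with simplices:

  0-simplices (9): [v_0], [v_1], [v_2], [v_3], [v_4], [v_5], [v_6], [v_7], [v_8]
  1-simplices (27): (27 of them)
  2-simplices (18): (18 of them)

giving chain groups C_0 ≅ Z^9, C_1 ≅ Z^27, C_2 ≅ Z^18.

∂_1: C_1 → C_0 maps an edge to its endpoints' difference, ∂[p,q] = q − p. For instance
  ∂[v_1,v_3] = [v_3] − [v_1].
The resulting 9×27 matrix has rank 8, and its Smith normal form has invariant factors (1,1,1,1,1,1,1,1).

The boundary map ∂_2: C_2 → C_1 acts by ∂[p,q,r] = [q,r] − [p,r] + [p,q]. For instance
  ∂[v_4,v_5,v_6] = [v_5,v_6] − [v_4,v_6] + [v_4,v_5],
  ∂[v_0,v_4,v_5] = [v_4,v_5] − [v_0,v_5] + [v_0,v_4].
As a 27×18 matrix over Z this has rank 18, with invariant factors (1,1,1,1,1,1,1,1,1,1,1,1,1,1,1,1,1,2).

Computing H_k = (kernel of ∂_k) / (image of ∂_{k+1}):

  H_0: rank C_0 − rank ∂_1 = 9 − 8 = 1, and the invariant factors of ∂_1 are all 1, so H_0 = Z.
  H_1: rank ker ∂_1 − rank ∂_2 = (27 − 8) − 18 = 1, and ∂_2 has invariant factor 2 > 1, so H_1 = Z ⊕ Z_2.
  H_2: rank ker ∂_2 − rank ∂_3 = (18 − 18) − 0 = 0, and there is no ∂_3, so H_2 = 0.

H_0 = Z,  H_1 = Z ⊕ Z_2,  H_2 = 0.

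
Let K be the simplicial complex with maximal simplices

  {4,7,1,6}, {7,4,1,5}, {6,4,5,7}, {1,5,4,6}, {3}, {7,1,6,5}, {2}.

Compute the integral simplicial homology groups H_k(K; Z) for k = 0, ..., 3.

We work with the vertex ordering 1 < 2 < 3 < 4 < 5 < 6 < 7. The simplices of K, each written with vertices in increasing order, are:

  0-simplices (7): [1], [2], [3], [4], [5], [6], [7]
  1-simplices (10): [1,4], [1,5], [1,6], [1,7], [4,5], [4,6], [4,7], [5,6], [5,7], [6,7]
  2-simplices (10): [1,4,5], [1,4,6], [1,4,7], [1,5,6], [1,5,7], [1,6,7], [4,5,6], [4,5,7], [4,6,7], [5,6,7]
  3-simplices (5): [1,4,5,6], [1,4,5,7], [1,4,6,7], [1,5,6,7], [4,5,6,7]

Hence C_0 ≅ Z^7, C_1 ≅ Z^10, C_2 ≅ Z^10, C_3 ≅ Z^5.

Boundary ∂_1: C_1 → C_0 is given by ∂[p,q] = [q] − [p]. For instance
  ∂[4,5] = [5] − [4].
The 7×10 boundary matrix has rank 4 and Smith normal form diag(1,1,1,1).

∂_2: C_2 → C_1 acts by ∂[p,q,r] = [q,r] − [p,r] + [p,q]. For instance
  ∂[4,5,7] = [5,7] − [4,7] + [4,5],
  ∂[1,6,7] = [6,7] − [1,7] + [1,6].
The 10×10 boundary matrix has rank 6 and Smith normal form diag(1,1,1,1,1,1).

The boundary map ∂_3: C_3 → C_2 sends each 3-simplex σ to the alternating sum Σ_i (−1)^i (σ with its i-th vertex removed). For instance
  ∂[1,4,5,6] = [4,5,6] − [1,5,6] + [1,4,6] − [1,4,5],
  ∂[4,5,6,7] = [5,6,7] − [4,6,7] + [4,5,7] − [4,5,6].
As a 10×5 matrix over Z this has rank 4, with invariant factors (1,1,1,1).

Now H_k = ker ∂_k / im ∂_{k+1}, so:

  H_0: rank C_0 − rank ∂_1 = 7 − 4 = 3, and the invariant factors of ∂_1 are all 1, so H_0 ≅ Z^3.
  H_1: rank ker ∂_1 − rank ∂_2 = (10 − 4) − 6 = 0, and the invariant factors of ∂_2 are all 1, so H_1 ≅ 0.
  H_2: rank ker ∂_2 − rank ∂_3 = (10 − 6) − 4 = 0, and the invariant factors of ∂_3 are all 1, so H_2 ≅ 0.
  H_3: rank ker ∂_3 − rank ∂_4 = (5 − 4) − 0 = 1, and there is no ∂_4, so H_3 ≅ Z.

H_0 = Z^3,  H_1 = 0,  H_2 = 0,  H_3 = Z.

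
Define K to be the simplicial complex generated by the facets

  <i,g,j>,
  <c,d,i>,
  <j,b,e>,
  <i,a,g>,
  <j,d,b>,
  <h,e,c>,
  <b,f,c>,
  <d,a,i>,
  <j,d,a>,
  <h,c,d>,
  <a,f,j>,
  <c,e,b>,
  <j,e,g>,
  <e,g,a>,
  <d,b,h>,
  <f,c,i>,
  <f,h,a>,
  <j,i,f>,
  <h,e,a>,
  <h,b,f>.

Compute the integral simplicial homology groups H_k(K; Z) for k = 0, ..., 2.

Take the total order a < b < c < d < e < f < g < h < i < j on the vertex set. Then K (dimension 2) consists of the simplices:

  0-simplices (10): a, b, c, d, e, f, g, h, i, j
  1-simplices (30): ad, ae, af, ag, ah, ai, aj, bc, bd, be, bf, bh, bj, cd, ce, cf, ch, ci, dh, di, dj, eg, eh, ej, fh, fi, fj, gi, gj, ij
  2-simplices (20): adi, adj, aeg, aeh, afh, afj, agi, bce, bcf, bdh, bdj, bej, bfh, cdh, cdi, ceh, cfi, egj, fij, gij

so the chain groups are C_0 ≅ Z^10, C_1 ≅ Z^30, C_2 ≅ Z^20.

The boundary map ∂_1: C_1 → C_0 maps an edge to its endpoints' difference, ∂[p,q] = q − p. For instance
  ∂fi = i − f.
The resulting 10×30 matrix has rank 9, and its Smith normal form has invariant factors (1,1,1,1,1,1,1,1,1).

The boundary map ∂_2: C_2 → C_1 maps a triangle to the signed sum of its edges. For instance
  ∂egj = gj − ej + eg,
  ∂agi = gi − ai + ag.
As a 30×20 matrix over Z this has rank 20, with invariant factors (1,1,1,1,1,1,1,1,1,1,1,1,1,1,1,1,1,1,1,2).

Now H_k = ker ∂_k / im ∂_{k+1}, so:

  H_0: rank C_0 − rank ∂_1 = 10 − 9 = 1, and the invariant factors of ∂_1 are all 1, so H_0 = Z.
  H_1: rank ker ∂_1 − rank ∂_2 = (30 − 9) − 20 = 1, and ∂_2 has invariant factor 2 > 1, so H_1 = Z ⊕ Z/2Z.
  H_2: rank ker ∂_2 − rank ∂_3 = (20 − 20) − 0 = 0, and there is no ∂_3, so H_2 = 0.

H_0 ≅ Z,  H_1 ≅ Z ⊕ Z/2Z,  H_2 = 0.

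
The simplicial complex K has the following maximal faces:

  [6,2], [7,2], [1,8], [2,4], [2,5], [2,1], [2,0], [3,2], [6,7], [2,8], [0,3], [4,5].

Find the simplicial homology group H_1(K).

H_1 ≅ Z^4.

Order the vertices as 0 < 1 < 2 < 3 < 4 < 5 < 6 < 7 < 8. Listing each simplex with vertices in this order, K has dimension 1 with simplices:

  0-simplices (9): [0], [1], [2], [3], [4], [5], [6], [7], [8]
  1-simplices (12): [0,2], [0,3], [1,2], [1,8], [2,3], [2,4], [2,5], [2,6], [2,7], [2,8], [4,5], [6,7]

giving chain groups C_0 ≅ Z^9, C_1 ≅ Z^12.

The boundary map ∂_1: C_1 → C_0 sends each edge [p,q] (with p < q) to q − p.
The 9×12 boundary matrix has rank 8 and Smith normal form diag(1,1,1,1,1,1,1,1).

From H_k ≅ ker(∂_k) / im(∂_{k+1}) we obtain:

  H_1: rank ker ∂_1 − rank ∂_2 = (12 − 8) − 0 = 4, and there is no ∂_2, so H_1 ≅ Z^4.

(K is a triangulation of a wedge of 4 circles.)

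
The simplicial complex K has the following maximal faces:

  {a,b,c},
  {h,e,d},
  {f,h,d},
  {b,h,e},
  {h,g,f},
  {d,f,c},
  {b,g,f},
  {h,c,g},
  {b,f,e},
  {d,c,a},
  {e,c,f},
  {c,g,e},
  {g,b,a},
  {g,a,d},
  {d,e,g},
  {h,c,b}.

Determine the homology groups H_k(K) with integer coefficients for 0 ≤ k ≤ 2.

H_0 = Z,  H_1 = Z^2,  H_2 = Z.

Order the vertices as a < b < c < d < e < f < g < h. Listing each simplex with vertices in this order, K has dimension 2 with simplices:

  0-simplices (8): a, b, c, d, e, f, g, h
  1-simplices (24): ab, ac, ad, ag, bc, be, bf, bg, bh, cd, ce, cf, cg, ch, de, df, dg, dh, ef, eg, eh, fg, fh, gh
  2-simplices (16): abc, abg, acd, adg, bch, bef, beh, bfg, cdf, cef, ceg, cgh, deg, deh, dfh, fgh

so the chain groups are C_0 ≅ Z^8, C_1 ≅ Z^24, C_2 ≅ Z^16.

∂_1: C_1 → C_0 maps an edge to its endpoints' difference, ∂[p,q] = q − p. For instance
  ∂dh = h − d.
This gives a 8×24 integer matrix of rank 7; reducing to Smith normal form yields diagonal entries (1,1,1,1,1,1,1).

Boundary ∂_2: C_2 → C_1 sends each 2-simplex [p,q,r] to [q,r] − [p,r] + [p,q]. For instance
  ∂bfg = fg − bg + bf,
  ∂fgh = gh − fh + fg.
The 24×16 boundary matrix has rank 15 and Smith normal form diag(1,1,1,1,1,1,1,1,1,1,1,1,1,1,1).

Now H_k = ker ∂_k / im ∂_{k+1}, so:

  H_0: rank C_0 − rank ∂_1 = 8 − 7 = 1, and the invariant factors of ∂_1 are all 1, so H_0 ≅ Z.
  H_1: rank ker ∂_1 − rank ∂_2 = (24 − 7) − 15 = 2, and the invariant factors of ∂_2 are all 1, so H_1 ≅ Z^2.
  H_2: rank ker ∂_2 − rank ∂_3 = (16 − 15) − 0 = 1, and there is no ∂_3, so H_2 ≅ Z.

As a check, the Euler characteristic is 8 − 24 + 16 = 0, which agrees with 1 − 2 + 1 = 0.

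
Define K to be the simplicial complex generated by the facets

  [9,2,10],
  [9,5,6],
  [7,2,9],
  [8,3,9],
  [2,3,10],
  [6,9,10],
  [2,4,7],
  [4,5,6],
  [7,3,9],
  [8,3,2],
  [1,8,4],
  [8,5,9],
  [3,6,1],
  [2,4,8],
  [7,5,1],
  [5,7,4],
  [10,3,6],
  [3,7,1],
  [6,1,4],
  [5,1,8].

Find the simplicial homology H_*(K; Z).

Fix the vertex order 1 < 2 < 3 < 4 < 5 < 6 < 7 < 8 < 9 < 10 and write every simplex with vertices in increasing order. Then dim K = 2 and the simplices of K are:

  0-simplices (10): [1], [2], [3], [4], [5], [6], [7], [8], [9], [10]
  1-simplices (30): (30 of them)
  2-simplices (20): (20 of them)

so the chain groups are C_0 ≅ Z^10, C_1 ≅ Z^30, C_2 ≅ Z^20.

Boundary ∂_1: C_1 → C_0 is given by ∂[p,q] = [q] − [p].
The 10×30 boundary matrix has rank 9 and Smith normal form diag(1,1,1,1,1,1,1,1,1).

The boundary map ∂_2: C_2 → C_1 acts by ∂[p,q,r] = [q,r] − [p,r] + [p,q]. For instance
  ∂[2,4,7] = [4,7] − [2,7] + [2,4],
  ∂[3,6,10] = [6,10] − [3,10] + [3,6].
As a 30×20 matrix over Z this has rank 20, with invariant factors (1,1,1,1,1,1,1,1,1,1,1,1,1,1,1,1,1,1,1,2).

Now H_k = ker ∂_k / im ∂_{k+1}, so:

  H_0: rank C_0 − rank ∂_1 = 10 − 9 = 1, and the invariant factors of ∂_1 are all 1, so H_0 = Z.
  H_1: rank ker ∂_1 − rank ∂_2 = (30 − 9) − 20 = 1, and ∂_2 has invariant factor 2 > 1, so H_1 = Z ⊕ Z/2Z.
  H_2: rank ker ∂_2 − rank ∂_3 = (20 − 20) − 0 = 0, and there is no ∂_3, so H_2 = 0.

As a check, the Euler characteristic is 10 − 30 + 20 = 0, which agrees with 1 − 1 + 0 = 0.
(K is a triangulation of the Klein bottle.)

H_0 ≅ Z,  H_1 ≅ Z ⊕ Z/2Z,  H_2 = 0.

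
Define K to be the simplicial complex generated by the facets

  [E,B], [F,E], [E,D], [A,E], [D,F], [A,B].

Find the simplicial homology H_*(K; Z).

H_0 = Z,  H_1 = Z^2.

We work with the vertex ordering A < B < D < E < F. The simplices of K, each written with vertices in increasing order, are:

  0-simplices (5): A, B, D, E, F
  1-simplices (6): AB, AE, BE, DE, DF, EF

so the chain groups are C_0 ≅ Z^5, C_1 ≅ Z^6.

∂_1: C_1 → C_0 maps an edge to its endpoints' difference, ∂[p,q] = q − p. For instance
  ∂BE = E − B.
The 5×6 boundary matrix has rank 4 and Smith normal form diag(1,1,1,1).

Now H_k = ker ∂_k / im ∂_{k+1}, so:

  H_0: rank C_0 − rank ∂_1 = 5 − 4 = 1, and the invariant factors of ∂_1 are all 1, so H_0 ≅ Z.
  H_1: rank ker ∂_1 − rank ∂_2 = (6 − 4) − 0 = 2, and there is no ∂_2, so H_1 ≅ Z^2.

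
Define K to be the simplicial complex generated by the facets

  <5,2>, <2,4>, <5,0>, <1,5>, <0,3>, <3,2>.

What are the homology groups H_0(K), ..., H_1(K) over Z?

H_0 = Z,  H_1 = Z.

We work with the vertex ordering 0 < 1 < 2 < 3 < 4 < 5. The simplices of K, each written with vertices in increasing order, are:

  0-simplices (6): [0], [1], [2], [3], [4], [5]
  1-simplices (6): [0,3], [0,5], [1,5], [2,3], [2,4], [2,5]

Hence C_0 ≅ Z^6, C_1 ≅ Z^6.

The boundary map ∂_1: C_1 → C_0 maps an edge to its endpoints' difference, ∂[p,q] = q − p. For instance
  ∂[2,5] = [5] − [2].
As a 6×6 matrix over Z this has rank 5, with invariant factors (1,1,1,1,1).

Now H_k = ker ∂_k / im ∂_{k+1}, so:

  H_0: rank C_0 − rank ∂_1 = 6 − 5 = 1, and the invariant factors of ∂_1 are all 1, so H_0 ≅ Z.
  H_1: rank ker ∂_1 − rank ∂_2 = (6 − 5) − 0 = 1, and there is no ∂_2, so H_1 ≅ Z.

As a check, the Euler characteristic is 6 − 6 = 0, which agrees with 1 − 1 = 0.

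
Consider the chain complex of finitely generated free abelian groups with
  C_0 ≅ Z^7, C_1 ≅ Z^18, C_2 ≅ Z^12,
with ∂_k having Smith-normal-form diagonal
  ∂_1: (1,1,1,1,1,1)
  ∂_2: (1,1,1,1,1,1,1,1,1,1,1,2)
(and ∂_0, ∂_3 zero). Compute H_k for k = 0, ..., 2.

H_0: b_0 = 7 − 0 − 6 = 1; torsion from ∂_1 factors > 1: none. So H_0 ≅ Z.
H_1: b_1 = 18 − 6 − 12 = 0; torsion from ∂_2 factors > 1: [2]. So H_1 ≅ Z/2.
H_2: b_2 = 12 − 12 − 0 = 0; torsion from ∂_3 factors > 1: none. So H_2 ≅ 0.

H_0 ≅ Z,  H_1 ≅ Z/2,  H_2 = 0.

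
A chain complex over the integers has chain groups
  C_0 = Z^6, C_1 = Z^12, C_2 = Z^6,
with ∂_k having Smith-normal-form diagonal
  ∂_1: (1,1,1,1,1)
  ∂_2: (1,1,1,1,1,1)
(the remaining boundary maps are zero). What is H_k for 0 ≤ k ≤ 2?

H_0: b_0 = 6 − 0 − 5 = 1; torsion from ∂_1 factors > 1: none. So H_0 = Z.
H_1: b_1 = 12 − 5 − 6 = 1; torsion from ∂_2 factors > 1: none. So H_1 = Z.
H_2: b_2 = 6 − 6 − 0 = 0; torsion from ∂_3 factors > 1: none. So H_2 = 0.

H_0 = Z,  H_1 = Z,  H_2 = 0.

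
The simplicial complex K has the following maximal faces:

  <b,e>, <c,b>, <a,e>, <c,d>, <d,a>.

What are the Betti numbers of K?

b_0 = 1, b_1 = 1.

K has 5 vertices, 5 edges.
rank ∂_0 = 0, rank ∂_1 = 4 ⇒ b_0 = 5 − 0 − 4 = 1; all invariant factors of ∂_1 are 1 so no torsion. So H_0 ≅ Z.
rank ∂_1 = 4, rank ∂_2 = 0 ⇒ b_1 = 5 − 4 − 0 = 1. So H_1 ≅ Z.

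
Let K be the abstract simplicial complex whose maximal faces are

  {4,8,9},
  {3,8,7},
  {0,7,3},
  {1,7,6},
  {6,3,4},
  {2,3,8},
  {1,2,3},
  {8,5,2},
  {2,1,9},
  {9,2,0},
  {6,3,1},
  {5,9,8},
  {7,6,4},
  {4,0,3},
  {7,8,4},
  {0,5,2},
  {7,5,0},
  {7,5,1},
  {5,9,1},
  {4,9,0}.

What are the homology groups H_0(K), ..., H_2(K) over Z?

H_0 ≅ Z,  H_1 ≅ Z ⊕ Z/2Z,  H_2 = 0.

Take the total order 0 < 1 < 2 < 3 < 4 < 5 < 6 < 7 < 8 < 9 on the vertex set. Then K (dimension 2) consists of the simplices:

  0-simplices (10): [0], [1], [2], [3], [4], [5], [6], [7], [8], [9]
  1-simplices (30): (30 of them)
  2-simplices (20): (20 of them)

so the chain groups are C_0 ≅ Z^10, C_1 ≅ Z^30, C_2 ≅ Z^20.

The boundary map ∂_1: C_1 → C_0 is given by ∂[p,q] = [q] − [p]. For instance
  ∂[1,5] = [5] − [1].
The 10×30 boundary matrix has rank 9 and Smith normal form diag(1,1,1,1,1,1,1,1,1).

∂_2: C_2 → C_1 acts by ∂[p,q,r] = [q,r] − [p,r] + [p,q]. For instance
  ∂[1,3,6] = [3,6] − [1,6] + [1,3],
  ∂[1,5,7] = [5,7] − [1,7] + [1,5].
This gives a 30×20 integer matrix of rank 20; reducing to Smith normal form yields diagonal entries (1,1,1,1,1,1,1,1,1,1,1,1,1,1,1,1,1,1,1,2).

Now H_k = ker ∂_k / im ∂_{k+1}, so:

  H_0: rank C_0 − rank ∂_1 = 10 − 9 = 1, and the invariant factors of ∂_1 are all 1, so H_0 ≅ Z.
  H_1: rank ker ∂_1 − rank ∂_2 = (30 − 9) − 20 = 1, and ∂_2 has invariant factor 2 > 1, so H_1 ≅ Z ⊕ Z/2Z.
  H_2: rank ker ∂_2 − rank ∂_3 = (20 − 20) − 0 = 0, and there is no ∂_3, so H_2 ≅ 0.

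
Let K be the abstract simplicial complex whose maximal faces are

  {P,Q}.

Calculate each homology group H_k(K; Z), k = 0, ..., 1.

H_0 = Z,  H_1 = 0.

Take the total order P < Q on the vertex set. Then K (dimension 1) consists of the simplices:

  0-simplices (2): P, Q
  1-simplices (1): PQ

giving chain groups C_0 ≅ Z^2, C_1 ≅ Z^1.

The boundary map ∂_1: C_1 → C_0 sends each edge [p,q] (with p < q) to q − p. For instance
  ∂PQ = Q − P.
This gives a 2×1 integer matrix of rank 1; reducing to Smith normal form yields diagonal entries (1).

From H_k ≅ ker(∂_k) / im(∂_{k+1}) we obtain:

  H_0: rank C_0 − rank ∂_1 = 2 − 1 = 1, and the invariant factors of ∂_1 are all 1, so H_0 = Z.
  H_1: rank ker ∂_1 − rank ∂_2 = (1 − 1) − 0 = 0, and there is no ∂_2, so H_1 = 0.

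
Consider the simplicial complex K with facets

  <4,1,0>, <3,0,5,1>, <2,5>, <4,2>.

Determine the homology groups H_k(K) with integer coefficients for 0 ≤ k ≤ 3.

K has 6 vertices, 10 edges, 5 triangles, 1 3-simplex.
rank ∂_0 = 0, rank ∂_1 = 5 ⇒ b_0 = 6 − 0 − 5 = 1; all invariant factors of ∂_1 are 1 so no torsion. So H_0 ≅ Z.
rank ∂_1 = 5, rank ∂_2 = 4 ⇒ b_1 = 10 − 5 − 4 = 1; all invariant factors of ∂_2 are 1 so no torsion. So H_1 ≅ Z.
rank ∂_2 = 4, rank ∂_3 = 1 ⇒ b_2 = 5 − 4 − 1 = 0; all invariant factors of ∂_3 are 1 so no torsion. So H_2 ≅ 0.
rank ∂_3 = 1, rank ∂_4 = 0 ⇒ b_3 = 1 − 1 − 0 = 0. So H_3 ≅ 0.

H_0 = Z,  H_1 = Z,  H_2 = 0,  H_3 = 0.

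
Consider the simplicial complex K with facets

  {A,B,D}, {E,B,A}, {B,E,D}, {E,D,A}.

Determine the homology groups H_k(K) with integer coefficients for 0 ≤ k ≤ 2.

H_0 = Z,  H_1 = 0,  H_2 = Z.

Fix the vertex order A < B < D < E and write every simplex with vertices in increasing order. Then dim K = 2 and the simplices of K are:

  0-simplices (4): A, B, D, E
  1-simplices (6): AB, AD, AE, BD, BE, DE
  2-simplices (4): ABD, ABE, ADE, BDE

giving chain groups C_0 ≅ Z^4, C_1 ≅ Z^6, C_2 ≅ Z^4.

The boundary map ∂_1: C_1 → C_0 is given by ∂[p,q] = [q] − [p]. For instance
  ∂BE = E − B.
The 4×6 boundary matrix has rank 3 and Smith normal form diag(1,1,1).

∂_2: C_2 → C_1 sends each 2-simplex [p,q,r] to [q,r] − [p,r] + [p,q]. For instance
  ∂ADE = DE − AE + AD,
  ∂ABE = BE − AE + AB.
The resulting 6×4 matrix has rank 3, and its Smith normal form has invariant factors (1,1,1).

Reading off H_k = ker ∂_k / im ∂_{k+1}:

  H_0: rank C_0 − rank ∂_1 = 4 − 3 = 1, and the invariant factors of ∂_1 are all 1, so H_0 = Z.
  H_1: rank ker ∂_1 − rank ∂_2 = (6 − 3) − 3 = 0, and the invariant factors of ∂_2 are all 1, so H_1 = 0.
  H_2: rank ker ∂_2 − rank ∂_3 = (4 − 3) − 0 = 1, and there is no ∂_3, so H_2 = Z.

As a check, the Euler characteristic is 4 − 6 + 4 = 2, which agrees with 1 − 0 + 1 = 2.
(K is a triangulation of the 2-sphere S^2.)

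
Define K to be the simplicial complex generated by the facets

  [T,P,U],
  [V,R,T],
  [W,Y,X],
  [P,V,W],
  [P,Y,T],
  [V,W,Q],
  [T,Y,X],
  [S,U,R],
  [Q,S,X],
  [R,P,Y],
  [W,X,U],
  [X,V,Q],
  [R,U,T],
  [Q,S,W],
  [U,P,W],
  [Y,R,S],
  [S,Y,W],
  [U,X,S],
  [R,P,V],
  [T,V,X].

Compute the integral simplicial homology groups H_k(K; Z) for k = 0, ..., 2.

Take the total order P < Q < R < S < T < U < V < W < X < Y on the vertex set. Then K (dimension 2) consists of the simplices:

  0-simplices (10): P, Q, R, S, T, U, V, W, X, Y
  1-simplices (30): PR, PT, PU, PV, PW, PY, QS, QV, QW, QX, RS, RT, RU, RV, RY, SU, SW, SX, SY, TU, TV, TX, TY, UW, UX, VW, VX, WX, WY, XY
  2-simplices (20): PRV, PRY, PTU, PTY, PUW, PVW, QSW, QSX, QVW, QVX, RSU, RSY, RTU, RTV, SUX, SWY, TVX, TXY, UWX, WXY

so the chain groups are C_0 ≅ Z^10, C_1 ≅ Z^30, C_2 ≅ Z^20.

∂_1: C_1 → C_0 sends each edge [p,q] (with p < q) to q − p. For instance
  ∂PU = U − P.
The resulting 10×30 matrix has rank 9, and its Smith normal form has invariant factors (1,1,1,1,1,1,1,1,1).

The boundary map ∂_2: C_2 → C_1 acts by ∂[p,q,r] = [q,r] − [p,r] + [p,q]. For instance
  ∂SWY = WY − SY + SW,
  ∂QSW = SW − QW + QS.
This gives a 30×20 integer matrix of rank 20; reducing to Smith normal form yields diagonal entries (1,1,1,1,1,1,1,1,1,1,1,1,1,1,1,1,1,1,1,2).

From H_k ≅ ker(∂_k) / im(∂_{k+1}) we obtain:

  H_0: rank C_0 − rank ∂_1 = 10 − 9 = 1, and the invariant factors of ∂_1 are all 1, so H_0 = Z.
  H_1: rank ker ∂_1 − rank ∂_2 = (30 − 9) − 20 = 1, and ∂_2 has invariant factor 2 > 1, so H_1 = Z ⊕ Z/2.
  H_2: rank ker ∂_2 − rank ∂_3 = (20 − 20) − 0 = 0, and there is no ∂_3, so H_2 = 0.

As a check, the Euler characteristic is 10 − 30 + 20 = 0, which agrees with 1 − 1 + 0 = 0.
(K is a triangulation of the Klein bottle.)

H_0 ≅ Z,  H_1 ≅ Z ⊕ Z/2,  H_2 = 0.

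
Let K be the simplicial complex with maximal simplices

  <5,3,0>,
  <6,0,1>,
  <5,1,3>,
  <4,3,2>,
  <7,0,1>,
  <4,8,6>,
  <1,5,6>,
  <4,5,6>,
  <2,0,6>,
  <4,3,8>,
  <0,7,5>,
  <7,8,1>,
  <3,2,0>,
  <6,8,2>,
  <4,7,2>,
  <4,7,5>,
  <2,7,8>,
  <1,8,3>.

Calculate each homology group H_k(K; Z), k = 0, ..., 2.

K has 9 vertices, 27 edges, 18 triangles.
rank ∂_0 = 0, rank ∂_1 = 8 ⇒ b_0 = 9 − 0 − 8 = 1; all invariant factors of ∂_1 are 1 so no torsion. So H_0 ≅ Z.
rank ∂_1 = 8, rank ∂_2 = 18 ⇒ b_1 = 27 − 8 − 18 = 1; ∂_2 has invariant factor(s) [2] giving torsion. So H_1 ≅ Z ⊕ Z_2.
rank ∂_2 = 18, rank ∂_3 = 0 ⇒ b_2 = 18 − 18 − 0 = 0. So H_2 ≅ 0.

H_0 = Z,  H_1 = Z ⊕ Z_2,  H_2 = 0.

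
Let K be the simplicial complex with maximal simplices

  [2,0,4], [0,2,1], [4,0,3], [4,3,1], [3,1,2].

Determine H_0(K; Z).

Take the total order 0 < 1 < 2 < 3 < 4 on the vertex set. Then K (dimension 2) consists of the simplices:

  0-simplices (5): [0], [1], [2], [3], [4]
  1-simplices (10): [0,1], [0,2], [0,3], [0,4], [1,2], [1,3], [1,4], [2,3], [2,4], [3,4]
  2-simplices (5): [0,1,2], [0,2,4], [0,3,4], [1,2,3], [1,3,4]

so the chain groups are C_0 ≅ Z^5, C_1 ≅ Z^10, C_2 ≅ Z^5.

Boundary ∂_1: C_1 → C_0 sends each edge [p,q] (with p < q) to q − p. For instance
  ∂[2,4] = [4] − [2].
As a 5×10 matrix over Z this has rank 4, with invariant factors (1,1,1,1).

Boundary ∂_2: C_2 → C_1 acts by ∂[p,q,r] = [q,r] − [p,r] + [p,q]. For instance
  ∂[1,2,3] = [2,3] − [1,3] + [1,2],
  ∂[0,3,4] = [3,4] − [0,4] + [0,3].
The resulting 10×5 matrix has rank 5, and its Smith normal form has invariant factors (1,1,1,1,1).

From H_k ≅ ker(∂_k) / im(∂_{k+1}) we obtain:

  H_0: rank C_0 − rank ∂_1 = 5 − 4 = 1, and the invariant factors of ∂_1 are all 1, so H_0 ≅ Z.

H_0 = Z.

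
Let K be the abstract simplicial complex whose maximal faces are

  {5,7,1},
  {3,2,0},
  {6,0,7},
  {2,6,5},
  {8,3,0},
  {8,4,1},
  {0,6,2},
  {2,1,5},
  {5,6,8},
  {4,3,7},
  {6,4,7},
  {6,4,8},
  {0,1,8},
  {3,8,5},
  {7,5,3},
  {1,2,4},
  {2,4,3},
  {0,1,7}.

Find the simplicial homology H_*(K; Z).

H_0 = Z,  H_1 = Z^2,  H_2 = Z.

Take the total order 0 < 1 < 2 < 3 < 4 < 5 < 6 < 7 < 8 on the vertex set. Then K (dimension 2) consists of the simplices:

  0-simplices (9): [0], [1], [2], [3], [4], [5], [6], [7], [8]
  1-simplices (27): (27 of them)
  2-simplices (18): [0,1,7], [0,1,8], [0,2,3], [0,2,6], [0,3,8], [0,6,7], [1,2,4], [1,2,5], [1,4,8], [1,5,7], [2,3,4], [2,5,6], [3,4,7], [3,5,7], [3,5,8], [4,6,7], [4,6,8], [5,6,8]

so the chain groups are C_0 ≅ Z^9, C_1 ≅ Z^27, C_2 ≅ Z^18.

The boundary map ∂_1: C_1 → C_0 maps an edge to its endpoints' difference, ∂[p,q] = q − p. For instance
  ∂[1,7] = [7] − [1].
The 9×27 boundary matrix has rank 8 and Smith normal form diag(1,1,1,1,1,1,1,1).

∂_2: C_2 → C_1 sends each 2-simplex [p,q,r] to [q,r] − [p,r] + [p,q]. For instance
  ∂[1,5,7] = [5,7] − [1,7] + [1,5],
  ∂[4,6,8] = [6,8] − [4,8] + [4,6].
The 27×18 boundary matrix has rank 17 and Smith normal form diag(1,1,1,1,1,1,1,1,1,1,1,1,1,1,1,1,1).

Reading off H_k = ker ∂_k / im ∂_{k+1}:

  H_0: rank C_0 − rank ∂_1 = 9 − 8 = 1, and the invariant factors of ∂_1 are all 1, so H_0 ≅ Z.
  H_1: rank ker ∂_1 − rank ∂_2 = (27 − 8) − 17 = 2, and the invariant factors of ∂_2 are all 1, so H_1 ≅ Z^2.
  H_2: rank ker ∂_2 − rank ∂_3 = (18 − 17) − 0 = 1, and there is no ∂_3, so H_2 ≅ Z.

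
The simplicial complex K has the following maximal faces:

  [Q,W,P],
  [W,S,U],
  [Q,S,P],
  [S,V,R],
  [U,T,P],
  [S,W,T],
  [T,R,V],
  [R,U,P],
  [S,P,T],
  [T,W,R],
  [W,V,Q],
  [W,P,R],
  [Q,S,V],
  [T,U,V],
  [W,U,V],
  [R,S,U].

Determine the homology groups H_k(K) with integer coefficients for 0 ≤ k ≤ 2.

Order the vertices as P < Q < R < S < T < U < V < W. Listing each simplex with vertices in this order, K has dimension 2 with simplices:

  0-simplices (8): P, Q, R, S, T, U, V, W
  1-simplices (24): PQ, PR, PS, PT, PU, PW, QS, QV, QW, RS, RT, RU, RV, RW, ST, SU, SV, SW, TU, TV, TW, UV, UW, VW
  2-simplices (16): PQS, PQW, PRU, PRW, PST, PTU, QSV, QVW, RSU, RSV, RTV, RTW, STW, SUW, TUV, UVW

Hence C_0 ≅ Z^8, C_1 ≅ Z^24, C_2 ≅ Z^16.

∂_1: C_1 → C_0 is given by ∂[p,q] = [q] − [p]. For instance
  ∂RT = T − R.
As a 8×24 matrix over Z this has rank 7, with invariant factors (1,1,1,1,1,1,1).

The boundary map ∂_2: C_2 → C_1 acts by ∂[p,q,r] = [q,r] − [p,r] + [p,q]. For instance
  ∂RSU = SU − RU + RS,
  ∂RSV = SV − RV + RS.
The resulting 24×16 matrix has rank 15, and its Smith normal form has invariant factors (1,1,1,1,1,1,1,1,1,1,1,1,1,1,1).

Now H_k = ker ∂_k / im ∂_{k+1}, so:

  H_0: rank C_0 − rank ∂_1 = 8 − 7 = 1, and the invariant factors of ∂_1 are all 1, so H_0 = Z.
  H_1: rank ker ∂_1 − rank ∂_2 = (24 − 7) − 15 = 2, and the invariant factors of ∂_2 are all 1, so H_1 = Z^2.
  H_2: rank ker ∂_2 − rank ∂_3 = (16 − 15) − 0 = 1, and there is no ∂_3, so H_2 = Z.

(K is a triangulation of the torus T^2.)

H_0 ≅ Z,  H_1 ≅ Z^2,  H_2 ≅ Z.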